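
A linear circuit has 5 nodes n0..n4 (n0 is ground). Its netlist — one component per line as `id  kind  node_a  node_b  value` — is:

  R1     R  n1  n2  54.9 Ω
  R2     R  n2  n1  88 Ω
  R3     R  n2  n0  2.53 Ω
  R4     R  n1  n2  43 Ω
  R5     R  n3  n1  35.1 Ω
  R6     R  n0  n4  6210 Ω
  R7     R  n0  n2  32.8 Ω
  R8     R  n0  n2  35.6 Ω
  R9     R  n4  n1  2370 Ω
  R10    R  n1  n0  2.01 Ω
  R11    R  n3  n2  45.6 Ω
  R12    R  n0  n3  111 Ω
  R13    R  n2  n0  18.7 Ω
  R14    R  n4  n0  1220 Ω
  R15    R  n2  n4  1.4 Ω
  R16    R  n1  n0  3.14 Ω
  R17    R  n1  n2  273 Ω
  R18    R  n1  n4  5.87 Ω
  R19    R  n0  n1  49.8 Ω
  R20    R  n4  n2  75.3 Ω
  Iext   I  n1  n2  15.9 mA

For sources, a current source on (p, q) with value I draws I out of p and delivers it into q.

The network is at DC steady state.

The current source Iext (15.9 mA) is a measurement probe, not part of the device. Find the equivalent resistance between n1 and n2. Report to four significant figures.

Apply KCL at each of the 4 non-ground nodes and solve the resulting linear system.
Node n1: branches {R1, R2, R4, R5, R9, R10, R16, R17, R18, R19, Iext} → V_1 = -0.01150
Node n2: branches {R1, R2, R3, R4, R7, R8, R11, R13, R15, R17, R20, Iext} → V_2 = 0.01890
Node n3: branches {R5, R11, R12} → V_3 = 0.001461
Node n4: branches {R6, R9, R14, R15, R18, R20} → V_4 = 0.01310

R_eq = 1.912 Ω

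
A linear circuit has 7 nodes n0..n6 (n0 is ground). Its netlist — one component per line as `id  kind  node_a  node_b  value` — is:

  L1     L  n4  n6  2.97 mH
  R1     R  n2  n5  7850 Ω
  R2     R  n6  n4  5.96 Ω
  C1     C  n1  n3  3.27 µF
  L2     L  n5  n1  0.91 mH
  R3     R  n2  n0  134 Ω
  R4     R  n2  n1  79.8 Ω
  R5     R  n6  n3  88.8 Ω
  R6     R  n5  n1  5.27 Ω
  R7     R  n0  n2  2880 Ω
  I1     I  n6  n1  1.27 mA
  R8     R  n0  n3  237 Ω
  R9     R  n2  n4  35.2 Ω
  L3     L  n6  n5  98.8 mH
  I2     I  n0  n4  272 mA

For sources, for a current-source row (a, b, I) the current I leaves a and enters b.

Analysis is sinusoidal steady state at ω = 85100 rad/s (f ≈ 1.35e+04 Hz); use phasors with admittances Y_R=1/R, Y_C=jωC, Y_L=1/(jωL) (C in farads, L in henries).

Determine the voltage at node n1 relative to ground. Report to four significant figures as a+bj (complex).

22.02-0.04817j V

Element admittances at ω=85100 rad/s:
  Y(L1) = 0.000-0.003957j S between n4,n6
  Y(R1) = 0.0001274+0.000j S between n2,n5
  Y(R2) = 0.1678+0.000j S between n6,n4
  Y(C1) = 0.000+0.2783j S between n1,n3
  Y(L2) = 0.000-0.01291j S between n5,n1
  Y(R3) = 0.007463+0.000j S between n2,n0
  Y(R4) = 0.01253+0.000j S between n2,n1
  Y(R5) = 0.01126+0.000j S between n6,n3
  Y(R6) = 0.1898+0.000j S between n5,n1
  Y(R7) = 0.0003472+0.000j S between n0,n2
  I1: injects 0.00127 A into n1 (from n6)
  Y(R8) = 0.004219+0.000j S between n0,n3
  Y(R9) = 0.02841+0.000j S between n2,n4
  Y(L3) = 0.000-0.0001189j S between n6,n5
  I2: injects 0.272 A into n4 (from n0)
Assemble and solve the 6×6 MNA system:
  V(n1)=22.02-0.04817j  V(n2)=22.93+0.001335j  V(n3)=22.03-0.002471j  V(n4)=29.63+0.02378j  V(n5)=22.03-0.05254j  V(n6)=29.15+0.01613j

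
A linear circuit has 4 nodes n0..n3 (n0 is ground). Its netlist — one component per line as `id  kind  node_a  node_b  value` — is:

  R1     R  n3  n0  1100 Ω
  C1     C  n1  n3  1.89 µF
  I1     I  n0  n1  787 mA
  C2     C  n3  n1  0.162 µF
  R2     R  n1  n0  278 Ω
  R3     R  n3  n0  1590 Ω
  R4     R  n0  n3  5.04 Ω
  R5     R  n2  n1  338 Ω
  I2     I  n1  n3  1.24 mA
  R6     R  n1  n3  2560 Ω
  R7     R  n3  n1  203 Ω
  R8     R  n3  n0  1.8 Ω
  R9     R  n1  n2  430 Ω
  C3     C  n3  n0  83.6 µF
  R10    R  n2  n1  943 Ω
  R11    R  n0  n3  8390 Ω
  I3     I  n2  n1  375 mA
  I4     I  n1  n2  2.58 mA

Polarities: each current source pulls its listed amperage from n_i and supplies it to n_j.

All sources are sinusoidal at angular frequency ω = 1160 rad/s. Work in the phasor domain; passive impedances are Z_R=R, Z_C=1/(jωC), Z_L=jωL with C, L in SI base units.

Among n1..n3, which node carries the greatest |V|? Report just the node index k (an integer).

Apply KCL at each of the 3 non-ground nodes and solve the resulting linear system.
Node n1: branches {C1, I1, C2, R2, R5, I2, R6, R7, R9, R10, I3, I4} → V_1 = 82.69-21.89j
Node n2: branches {R5, R9, R10, I3, I4} → V_2 = 23.99-21.89j
Node n3: branches {R1, C1, C2, R3, R4, I2, R6, R7, R8, C3, R11} → V_3 = 0.6506+0.02073j

1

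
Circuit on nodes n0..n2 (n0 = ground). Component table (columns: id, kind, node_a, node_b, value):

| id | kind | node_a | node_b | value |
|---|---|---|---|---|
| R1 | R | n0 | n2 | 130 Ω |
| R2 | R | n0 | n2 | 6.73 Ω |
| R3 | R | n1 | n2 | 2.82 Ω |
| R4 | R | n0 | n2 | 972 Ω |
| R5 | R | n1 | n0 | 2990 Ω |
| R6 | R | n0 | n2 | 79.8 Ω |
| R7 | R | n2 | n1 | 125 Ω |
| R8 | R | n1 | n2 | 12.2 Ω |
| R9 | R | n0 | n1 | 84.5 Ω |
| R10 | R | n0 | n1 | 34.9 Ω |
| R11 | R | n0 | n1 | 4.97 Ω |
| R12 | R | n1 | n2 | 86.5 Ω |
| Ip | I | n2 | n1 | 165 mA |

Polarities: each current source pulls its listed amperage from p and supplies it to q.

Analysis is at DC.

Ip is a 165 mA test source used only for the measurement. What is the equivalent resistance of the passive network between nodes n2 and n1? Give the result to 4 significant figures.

Apply KCL at each of the 2 non-ground nodes and solve the resulting linear system.
Node n1: branches {R3, R5, R7, R8, R9, R10, R11, R12, Ip} → V_1 = 0.1224
Node n2: branches {R1, R2, R3, R4, R6, R7, R8, R12, Ip} → V_2 = -0.1744

R_eq = 1.799 Ω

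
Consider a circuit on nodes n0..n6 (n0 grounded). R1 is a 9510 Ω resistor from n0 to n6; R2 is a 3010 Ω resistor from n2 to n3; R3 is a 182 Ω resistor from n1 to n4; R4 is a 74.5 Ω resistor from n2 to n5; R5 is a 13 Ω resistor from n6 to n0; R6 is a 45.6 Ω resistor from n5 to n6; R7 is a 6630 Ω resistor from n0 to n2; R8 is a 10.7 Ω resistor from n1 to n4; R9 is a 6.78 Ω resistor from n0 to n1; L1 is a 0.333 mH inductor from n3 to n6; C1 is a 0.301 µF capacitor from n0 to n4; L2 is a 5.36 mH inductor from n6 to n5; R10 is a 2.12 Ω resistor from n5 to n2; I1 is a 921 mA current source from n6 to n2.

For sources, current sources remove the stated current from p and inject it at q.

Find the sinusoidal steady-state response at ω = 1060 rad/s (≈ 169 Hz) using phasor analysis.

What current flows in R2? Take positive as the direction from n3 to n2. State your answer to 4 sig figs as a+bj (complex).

-0.0008477-0.001707j A

MNA unknowns: 6 node voltages V₁..V_6
R1: Y=0.0001052+0.000j on G[0,6]
R2: Y=0.0003322+0.000j on G[2,3]
R3: Y=0.005495+0.000j on G[1,4]
R4: Y=0.01342+0.000j on G[2,5]
R5: Y=0.07692+0.000j on G[6,0]
R6: Y=0.02193+0.000j on G[5,6]
R7: Y=0.0001508+0.000j on G[0,2]
R8: Y=0.09346+0.000j on G[1,4]
R9: Y=0.1475+0.000j on G[0,1]
L1: Y=0.000-2.833j on G[3,6]
C1: Y=0.000+0.0003191j on G[0,4]
L2: Y=0.000-0.1760j on G[6,5]
R10: Y=0.4717+0.000j on G[5,2]
I1: z[6]−=0.921, z[2]+=0.921
solve → V1=0.000+0.000j, V2=2.546+5.129j, V3=-0.005588-0.009744j, V4=0.000+0.000j, V5=0.6501+5.134j, V6=-0.004985-0.01004j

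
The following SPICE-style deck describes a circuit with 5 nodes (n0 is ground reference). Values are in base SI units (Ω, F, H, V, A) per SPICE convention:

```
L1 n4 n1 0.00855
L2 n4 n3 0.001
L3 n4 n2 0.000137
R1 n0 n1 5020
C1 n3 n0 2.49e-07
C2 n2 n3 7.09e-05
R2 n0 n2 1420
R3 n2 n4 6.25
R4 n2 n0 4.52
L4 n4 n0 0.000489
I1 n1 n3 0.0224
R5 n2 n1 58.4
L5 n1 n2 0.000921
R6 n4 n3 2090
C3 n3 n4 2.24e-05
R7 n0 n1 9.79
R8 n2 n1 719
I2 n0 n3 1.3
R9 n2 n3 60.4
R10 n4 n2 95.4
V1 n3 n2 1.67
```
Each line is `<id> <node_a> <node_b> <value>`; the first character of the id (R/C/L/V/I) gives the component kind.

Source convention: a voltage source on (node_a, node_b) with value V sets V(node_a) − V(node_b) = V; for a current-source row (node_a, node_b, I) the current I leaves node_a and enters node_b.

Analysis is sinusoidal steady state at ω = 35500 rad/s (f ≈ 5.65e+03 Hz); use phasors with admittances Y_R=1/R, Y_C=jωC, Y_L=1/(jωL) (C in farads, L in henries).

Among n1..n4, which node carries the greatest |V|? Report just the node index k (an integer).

Apply KCL at each of the 4 non-ground nodes and solve the resulting linear system.
Node n1: branches {L1, R1, I1, R5, L5, R7, R8} → V_1 = 1.281-0.6878j
Node n2: branches {L3, C2, R2, R3, R4, R5, L5, R8, R9, R10, V1} → V_2 = 4.536+1.949j
Node n3: branches {L2, C1, C2, I1, R6, C3, I2, R9, V1} → V_3 = 6.206+1.949j
Node n4: branches {L1, L2, L3, R3, L4, R6, C3, R10} → V_4 = 7.241+3.114j
Source currents: i(V1)=0.4196-3.464j

4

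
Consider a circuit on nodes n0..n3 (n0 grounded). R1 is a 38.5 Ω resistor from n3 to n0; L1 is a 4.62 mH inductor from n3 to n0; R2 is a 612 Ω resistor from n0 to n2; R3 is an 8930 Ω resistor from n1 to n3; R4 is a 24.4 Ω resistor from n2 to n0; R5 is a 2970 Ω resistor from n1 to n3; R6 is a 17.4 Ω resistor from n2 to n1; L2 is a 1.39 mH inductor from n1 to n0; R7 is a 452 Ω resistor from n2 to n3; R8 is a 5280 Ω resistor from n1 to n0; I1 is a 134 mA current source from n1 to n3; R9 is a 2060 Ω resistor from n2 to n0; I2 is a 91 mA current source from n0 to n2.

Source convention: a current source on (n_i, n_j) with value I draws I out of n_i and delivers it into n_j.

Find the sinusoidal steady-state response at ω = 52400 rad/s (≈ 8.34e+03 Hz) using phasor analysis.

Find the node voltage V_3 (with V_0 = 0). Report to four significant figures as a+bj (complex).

4.536+0.5864j V

MNA unknowns: 3 node voltages V₁..V_3
R1: Y=0.02597+0.000j on G[3,0]
L1: Y=0.000-0.004131j on G[3,0]
R2: Y=0.001634+0.000j on G[0,2]
R3: Y=0.0001120+0.000j on G[1,3]
R4: Y=0.04098+0.000j on G[2,0]
R5: Y=0.0003367+0.000j on G[1,3]
R6: Y=0.05747+0.000j on G[2,1]
L2: Y=0.000-0.01373j on G[1,0]
R7: Y=0.002212+0.000j on G[2,3]
R8: Y=0.0001894+0.000j on G[1,0]
I1: z[1]−=0.134, z[3]+=0.134
R9: Y=0.0004854+0.000j on G[2,0]
I2: z[0]−=0.091, z[2]+=0.091
solve → V1=-2.287-1.171j, V2=-0.2956-0.6419j, V3=4.536+0.5864j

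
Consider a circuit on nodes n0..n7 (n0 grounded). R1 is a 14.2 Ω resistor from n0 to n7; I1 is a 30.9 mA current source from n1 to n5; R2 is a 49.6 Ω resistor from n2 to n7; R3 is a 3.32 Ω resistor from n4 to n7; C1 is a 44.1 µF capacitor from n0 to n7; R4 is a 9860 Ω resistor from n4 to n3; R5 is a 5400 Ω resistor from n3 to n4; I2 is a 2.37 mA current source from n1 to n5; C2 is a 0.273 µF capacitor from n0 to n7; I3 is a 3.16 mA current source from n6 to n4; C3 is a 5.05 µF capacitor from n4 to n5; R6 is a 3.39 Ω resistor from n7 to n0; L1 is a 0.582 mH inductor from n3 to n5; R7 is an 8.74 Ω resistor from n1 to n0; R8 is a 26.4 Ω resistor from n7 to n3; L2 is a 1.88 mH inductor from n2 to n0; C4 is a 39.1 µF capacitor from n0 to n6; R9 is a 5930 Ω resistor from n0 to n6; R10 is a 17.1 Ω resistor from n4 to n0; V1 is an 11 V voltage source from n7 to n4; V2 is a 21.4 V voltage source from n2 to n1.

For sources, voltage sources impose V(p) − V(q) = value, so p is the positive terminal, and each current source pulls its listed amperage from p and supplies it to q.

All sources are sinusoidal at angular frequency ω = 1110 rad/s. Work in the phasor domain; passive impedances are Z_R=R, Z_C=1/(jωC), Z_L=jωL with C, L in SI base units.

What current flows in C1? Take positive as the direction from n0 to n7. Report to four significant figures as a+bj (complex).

Element admittances at ω=1110 rad/s:
  Y(R1) = 0.07042+0.000j S between n0,n7
  I1: injects 0.0309 A into n5 (from n1)
  Y(R2) = 0.02016+0.000j S between n2,n7
  Y(R3) = 0.3012+0.000j S between n4,n7
  Y(C1) = 0.000+0.04895j S between n0,n7
  Y(R4) = 0.0001014+0.000j S between n4,n3
  Y(R5) = 0.0001852+0.000j S between n3,n4
  I2: injects 0.00237 A into n5 (from n1)
  Y(C2) = 0.000+0.0003030j S between n0,n7
  I3: injects 0.00316 A into n4 (from n6)
  Y(C3) = 0.000+0.005606j S between n4,n5
  Y(R6) = 0.2950+0.000j S between n7,n0
  Y(L1) = 0.000-1.548j S between n3,n5
  Y(R7) = 0.1144+0.000j S between n1,n0
  Y(R8) = 0.03788+0.000j S between n7,n3
  Y(L2) = 0.000-0.4792j S between n2,n0
  Y(C4) = 0.000+0.04340j S between n0,n6
  Y(R9) = 0.0001686+0.000j S between n0,n6
  Y(R10) = 0.05848+0.000j S between n4,n0
  V1: constraint V(n7)−V(n4) = 11
  V2: constraint V(n2)−V(n1) = 21.4
Assemble and solve the 9×9 MNA system:
  V(n1)=-20.07+4.734j  V(n2)=1.328+4.734j  V(n3)=2.137-1.663j  V(n4)=-9.405+0.03801j  V(n5)=2.179-1.648j  V(n6)=-0.0002829+0.07281j  V(n7)=1.595+0.03801j
  i(V1)=-3.879-0.06222j  i(V2)=-2.263+0.5417j

0.001861-0.07809j A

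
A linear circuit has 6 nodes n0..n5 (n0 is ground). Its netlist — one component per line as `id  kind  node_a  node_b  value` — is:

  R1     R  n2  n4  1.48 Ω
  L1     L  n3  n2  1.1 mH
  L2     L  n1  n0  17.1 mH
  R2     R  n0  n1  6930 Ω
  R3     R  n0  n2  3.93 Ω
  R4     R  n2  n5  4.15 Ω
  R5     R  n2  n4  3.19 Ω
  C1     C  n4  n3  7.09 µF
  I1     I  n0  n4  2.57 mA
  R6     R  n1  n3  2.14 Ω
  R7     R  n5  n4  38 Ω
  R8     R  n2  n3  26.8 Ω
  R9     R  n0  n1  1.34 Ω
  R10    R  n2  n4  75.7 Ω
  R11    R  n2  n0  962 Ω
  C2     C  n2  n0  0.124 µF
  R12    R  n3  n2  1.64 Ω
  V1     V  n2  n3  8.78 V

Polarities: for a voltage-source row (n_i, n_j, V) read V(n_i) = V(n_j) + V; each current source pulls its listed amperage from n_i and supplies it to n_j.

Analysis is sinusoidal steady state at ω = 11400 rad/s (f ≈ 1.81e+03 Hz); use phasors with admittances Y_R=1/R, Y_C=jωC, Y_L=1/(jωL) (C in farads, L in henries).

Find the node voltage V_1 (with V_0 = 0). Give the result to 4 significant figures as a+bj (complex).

Apply KCL at each of the 5 non-ground nodes and solve the resulting linear system.
Node n1: branches {L2, R2, R6, R9} → V_1 = -1.589-0.01361j
Node n2: branches {R1, L1, R3, R4, R5, R8, R10, R11, C2, R12, V1} → V_2 = 4.653-0.01790j
Node n3: branches {L1, C1, R6, R8, R12, V1} → V_3 = -4.127-0.01790j
Node n4: branches {R1, R5, C1, I1, R7, R10} → V_4 = 4.601-0.7054j
Node n5: branches {R4, R7} → V_5 = 4.647-0.08559j
Source currents: i(V1)=-6.923-0.007322j

-1.589-0.01361j V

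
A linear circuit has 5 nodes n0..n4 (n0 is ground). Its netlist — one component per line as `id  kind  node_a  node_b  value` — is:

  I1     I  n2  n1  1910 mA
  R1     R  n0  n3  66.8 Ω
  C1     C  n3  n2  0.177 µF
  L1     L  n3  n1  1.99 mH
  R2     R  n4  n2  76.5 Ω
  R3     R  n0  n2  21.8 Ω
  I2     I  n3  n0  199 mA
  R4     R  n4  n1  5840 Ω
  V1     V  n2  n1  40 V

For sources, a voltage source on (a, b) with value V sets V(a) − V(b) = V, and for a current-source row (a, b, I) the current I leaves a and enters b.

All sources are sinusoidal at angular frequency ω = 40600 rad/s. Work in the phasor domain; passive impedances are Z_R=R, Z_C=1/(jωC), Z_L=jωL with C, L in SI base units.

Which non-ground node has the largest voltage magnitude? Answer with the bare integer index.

1

MNA unknowns: 4 node voltages V₁..V_4 plus 1 source current (V1)
I1: z[2]−=1.91, z[1]+=1.91
R1: Y=0.01497+0.000j on G[0,3]
C1: Y=0.000+0.007186j on G[3,2]
L1: Y=0.000-0.01238j on G[3,1]
R2: Y=0.01307+0.000j on G[4,2]
R3: Y=0.04587+0.000j on G[0,2]
I2: z[3]−=0.199, z[0]+=0.199
R4: Y=0.0001712+0.000j on G[4,1]
V1: row V2−V1=40, i_V1 at 2,1
solve → V1=-36.47-7.667j, V2=3.526-7.667j, V3=-24.10+23.49j, V4=3.009-7.667j
aux → i_V1=-2.302+0.1532j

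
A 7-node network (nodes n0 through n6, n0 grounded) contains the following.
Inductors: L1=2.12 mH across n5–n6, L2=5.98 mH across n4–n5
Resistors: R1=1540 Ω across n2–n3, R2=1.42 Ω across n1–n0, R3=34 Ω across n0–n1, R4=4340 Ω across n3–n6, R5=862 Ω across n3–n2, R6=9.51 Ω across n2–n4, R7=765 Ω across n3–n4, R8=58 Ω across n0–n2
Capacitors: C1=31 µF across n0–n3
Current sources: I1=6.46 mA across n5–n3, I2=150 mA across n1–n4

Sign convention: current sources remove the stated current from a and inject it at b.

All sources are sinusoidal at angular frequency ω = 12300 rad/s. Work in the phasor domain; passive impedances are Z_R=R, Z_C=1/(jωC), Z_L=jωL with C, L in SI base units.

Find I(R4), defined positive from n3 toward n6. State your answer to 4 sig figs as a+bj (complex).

MNA unknowns: 6 node voltages V₁..V_6
L1: Y=0.000-0.03835j on G[5,6]
R1: Y=0.0006494+0.000j on G[2,3]
C1: Y=0.000+0.3813j on G[0,3]
R2: Y=0.7042+0.000j on G[1,0]
I1: z[5]−=0.00646, z[3]+=0.00646
R3: Y=0.02941+0.000j on G[0,1]
R4: Y=0.0002304+0.000j on G[3,6]
L2: Y=0.000-0.01360j on G[4,5]
R5: Y=0.001160+0.000j on G[3,2]
R6: Y=0.1052+0.000j on G[2,4]
R7: Y=0.001307+0.000j on G[3,4]
R8: Y=0.01724+0.000j on G[0,2]
I2: z[1]−=0.15, z[4]+=0.15
solve → V1=-0.2045+0.000j, V2=6.879-0.006009j, V3=0.0002717-0.08234j, V4=8.125-0.005681j, V5=8.115-0.6183j, V6=8.112-0.6671j

-0.001869+0.0001347j A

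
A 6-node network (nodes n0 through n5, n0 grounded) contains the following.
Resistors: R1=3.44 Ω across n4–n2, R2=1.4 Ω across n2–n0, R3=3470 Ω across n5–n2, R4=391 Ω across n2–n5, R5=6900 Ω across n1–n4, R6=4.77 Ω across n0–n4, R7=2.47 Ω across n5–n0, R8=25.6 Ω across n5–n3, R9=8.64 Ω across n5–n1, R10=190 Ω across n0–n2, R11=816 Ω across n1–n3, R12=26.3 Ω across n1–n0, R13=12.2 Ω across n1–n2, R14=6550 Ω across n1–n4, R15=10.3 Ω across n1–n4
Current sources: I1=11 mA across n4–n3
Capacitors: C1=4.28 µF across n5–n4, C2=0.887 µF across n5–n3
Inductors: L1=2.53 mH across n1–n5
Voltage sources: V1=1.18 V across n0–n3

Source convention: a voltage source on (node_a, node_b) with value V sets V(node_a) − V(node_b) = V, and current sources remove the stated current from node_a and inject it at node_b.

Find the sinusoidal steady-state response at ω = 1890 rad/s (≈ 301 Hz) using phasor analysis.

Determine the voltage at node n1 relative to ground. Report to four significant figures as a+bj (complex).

-0.06204+0.01336j V

Element admittances at ω=1890 rad/s:
  Y(R1) = 0.2907+0.000j S between n4,n2
  Y(R2) = 0.7143+0.000j S between n2,n0
  Y(R3) = 0.0002882+0.000j S between n5,n2
  I1: injects 0.011 A into n3 (from n4)
  Y(R4) = 0.002558+0.000j S between n2,n5
  Y(R5) = 0.0001449+0.000j S between n1,n4
  Y(R6) = 0.2096+0.000j S between n0,n4
  Y(R7) = 0.4049+0.000j S between n5,n0
  Y(R8) = 0.03906+0.000j S between n5,n3
  Y(R9) = 0.1157+0.000j S between n5,n1
  Y(R10) = 0.005263+0.000j S between n0,n2
  Y(R11) = 0.001225+0.000j S between n1,n3
  Y(R12) = 0.03802+0.000j S between n1,n0
  Y(R13) = 0.08197+0.000j S between n1,n2
  Y(R14) = 0.0001527+0.000j S between n1,n4
  Y(C1) = 0.000+0.008089j S between n5,n4
  Y(C2) = 0.000+0.001676j S between n5,n3
  Y(R15) = 0.09709+0.000j S between n1,n4
  Y(L1) = 0.000-0.2091j S between n1,n5
  V1: constraint V(n0)−V(n3) = 1.18
Assemble and solve the 6×6 MNA system:
  V(n1)=-0.06204+0.01336j  V(n2)=-0.01424+0.001574j  V(n3)=-1.180+0.000j  V(n4)=-0.03528+0.002247j  V(n5)=-0.08668-0.008923j
  i(V1)=-0.05509-0.001501j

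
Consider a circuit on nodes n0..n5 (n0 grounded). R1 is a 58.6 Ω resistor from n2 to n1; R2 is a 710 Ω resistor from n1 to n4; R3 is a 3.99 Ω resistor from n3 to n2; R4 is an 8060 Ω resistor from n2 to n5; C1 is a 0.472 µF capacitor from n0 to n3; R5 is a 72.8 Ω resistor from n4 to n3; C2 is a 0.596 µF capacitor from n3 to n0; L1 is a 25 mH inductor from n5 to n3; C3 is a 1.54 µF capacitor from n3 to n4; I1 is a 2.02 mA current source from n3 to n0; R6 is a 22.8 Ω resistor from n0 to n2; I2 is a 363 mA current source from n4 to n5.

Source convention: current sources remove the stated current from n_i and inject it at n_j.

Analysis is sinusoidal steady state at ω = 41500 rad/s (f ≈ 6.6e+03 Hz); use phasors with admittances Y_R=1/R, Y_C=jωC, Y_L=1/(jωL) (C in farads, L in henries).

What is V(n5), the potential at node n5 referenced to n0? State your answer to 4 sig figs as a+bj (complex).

47.53+370.4j V

MNA unknowns: 5 node voltages V₁..V_5
R1: Y=0.01706+0.000j on G[2,1]
R2: Y=0.001408+0.000j on G[1,4]
R3: Y=0.2506+0.000j on G[3,2]
R4: Y=0.0001241+0.000j on G[2,5]
C1: Y=0.000+0.01959j on G[0,3]
R5: Y=0.01374+0.000j on G[4,3]
C2: Y=0.000+0.02473j on G[3,0]
L1: Y=0.000-0.0009639j on G[5,3]
C3: Y=0.000+0.06391j on G[3,4]
I1: z[3]−=0.00202, z[0]+=0.00202
R6: Y=0.04386+0.000j on G[0,2]
I2: z[4]−=0.363, z[5]+=0.363
solve → V1=-0.1978+0.5306j, V2=-0.09890+0.1345j, V3=-0.1331-0.05229j, V4=-1.396+5.330j, V5=47.53+370.4j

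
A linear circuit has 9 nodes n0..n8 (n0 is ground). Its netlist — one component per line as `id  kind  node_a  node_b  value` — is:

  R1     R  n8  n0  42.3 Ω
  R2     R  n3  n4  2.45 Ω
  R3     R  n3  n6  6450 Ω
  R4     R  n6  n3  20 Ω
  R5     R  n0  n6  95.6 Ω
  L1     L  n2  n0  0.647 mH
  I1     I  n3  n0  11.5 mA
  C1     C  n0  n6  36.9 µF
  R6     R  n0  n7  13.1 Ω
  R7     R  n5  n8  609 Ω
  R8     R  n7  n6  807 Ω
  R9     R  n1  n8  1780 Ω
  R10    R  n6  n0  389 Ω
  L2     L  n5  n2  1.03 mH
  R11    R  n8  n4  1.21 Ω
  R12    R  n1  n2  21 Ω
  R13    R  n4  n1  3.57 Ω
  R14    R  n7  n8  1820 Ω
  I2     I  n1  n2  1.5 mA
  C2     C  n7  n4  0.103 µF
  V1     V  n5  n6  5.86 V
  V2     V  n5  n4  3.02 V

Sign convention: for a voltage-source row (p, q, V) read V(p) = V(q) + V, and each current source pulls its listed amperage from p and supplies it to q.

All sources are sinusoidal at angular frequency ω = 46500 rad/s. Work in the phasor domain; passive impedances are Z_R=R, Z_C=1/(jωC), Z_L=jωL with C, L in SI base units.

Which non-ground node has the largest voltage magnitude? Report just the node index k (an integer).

Element admittances at ω=46500 rad/s:
  Y(R1) = 0.02364+0.000j S between n8,n0
  Y(R2) = 0.4082+0.000j S between n3,n4
  Y(R3) = 0.0001550+0.000j S between n3,n6
  Y(R4) = 0.05000+0.000j S between n6,n3
  Y(R5) = 0.01046+0.000j S between n0,n6
  Y(L1) = 0.000-0.03324j S between n2,n0
  I1: injects 0.0115 A into n0 (from n3)
  Y(C1) = 0.000+1.716j S between n0,n6
  Y(R6) = 0.07634+0.000j S between n0,n7
  Y(R7) = 0.001642+0.000j S between n5,n8
  Y(R8) = 0.001239+0.000j S between n7,n6
  Y(R9) = 0.0005618+0.000j S between n1,n8
  Y(R10) = 0.002571+0.000j S between n6,n0
  Y(L2) = 0.000-0.02088j S between n5,n2
  Y(R11) = 0.8264+0.000j S between n8,n4
  Y(R12) = 0.04762+0.000j S between n1,n2
  Y(R13) = 0.2801+0.000j S between n4,n1
  Y(R14) = 0.0005495+0.000j S between n7,n8
  I2: injects 0.0015 A into n2 (from n1)
  Y(C2) = 0.000+0.004789j S between n7,n4
  V1: constraint V(n5)−V(n6) = 5.86
  V2: constraint V(n5)−V(n4) = 3.02
Assemble and solve the 10×10 MNA system:
  V(n1)=2.818+0.09458j  V(n2)=2.490+0.3373j  V(n3)=2.543+0.05340j  V(n4)=2.879+0.05340j  V(n5)=5.899+0.05340j  V(n6)=0.03927+0.05340j  V(n7)=0.02786+0.1760j  V(n8)=2.803+0.05203j
  i(V1)=-0.2167+0.06793j  i(V2)=0.2175+0.003257j

5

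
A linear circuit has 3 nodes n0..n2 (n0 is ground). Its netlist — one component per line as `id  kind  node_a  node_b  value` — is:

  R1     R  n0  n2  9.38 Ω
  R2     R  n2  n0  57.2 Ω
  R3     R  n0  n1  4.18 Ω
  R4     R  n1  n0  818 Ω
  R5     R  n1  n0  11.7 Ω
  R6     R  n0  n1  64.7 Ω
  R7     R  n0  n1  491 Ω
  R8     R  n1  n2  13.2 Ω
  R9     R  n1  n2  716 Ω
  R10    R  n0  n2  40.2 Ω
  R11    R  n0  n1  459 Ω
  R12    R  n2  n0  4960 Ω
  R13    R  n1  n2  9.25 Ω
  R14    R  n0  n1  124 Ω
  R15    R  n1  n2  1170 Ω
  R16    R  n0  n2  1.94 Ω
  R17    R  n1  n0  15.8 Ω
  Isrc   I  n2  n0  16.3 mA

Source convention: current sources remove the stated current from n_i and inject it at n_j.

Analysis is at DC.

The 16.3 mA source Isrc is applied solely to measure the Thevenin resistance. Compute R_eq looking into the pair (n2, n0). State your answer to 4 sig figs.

R_eq = 1.261 Ω

Apply KCL at each of the 2 non-ground nodes and solve the resulting linear system.
Node n1: branches {R3, R4, R5, R6, R7, R8, R9, R11, R13, R14, R15, R17} → V_1 = -0.006341
Node n2: branches {R1, R2, R8, R9, R10, R12, R13, R15, R16, Isrc} → V_2 = -0.02055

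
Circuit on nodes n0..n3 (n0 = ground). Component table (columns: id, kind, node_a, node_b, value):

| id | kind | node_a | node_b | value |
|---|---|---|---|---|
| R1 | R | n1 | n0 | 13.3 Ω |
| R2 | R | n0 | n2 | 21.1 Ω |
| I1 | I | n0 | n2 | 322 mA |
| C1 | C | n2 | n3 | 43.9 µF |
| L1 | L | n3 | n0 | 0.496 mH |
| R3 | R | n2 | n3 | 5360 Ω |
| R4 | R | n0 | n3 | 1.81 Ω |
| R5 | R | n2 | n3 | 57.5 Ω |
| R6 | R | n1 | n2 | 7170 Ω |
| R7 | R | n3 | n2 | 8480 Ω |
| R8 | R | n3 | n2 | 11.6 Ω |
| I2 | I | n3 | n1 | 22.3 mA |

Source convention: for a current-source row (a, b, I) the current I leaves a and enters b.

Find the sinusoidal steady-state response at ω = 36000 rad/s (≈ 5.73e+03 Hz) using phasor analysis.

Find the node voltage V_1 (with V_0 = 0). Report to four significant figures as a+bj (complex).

Apply KCL at each of the 3 non-ground nodes and solve the resulting linear system.
Node n1: branches {R1, R6, I2} → V_1 = 0.2970-0.0002344j
Node n2: branches {R2, I1, C1, R3, R5, R6, R7, R8} → V_2 = 0.5087-0.1266j
Node n3: branches {C1, L1, R3, R4, R5, R7, R8, I2} → V_3 = 0.4926+0.06082j

0.2970-0.0002344j V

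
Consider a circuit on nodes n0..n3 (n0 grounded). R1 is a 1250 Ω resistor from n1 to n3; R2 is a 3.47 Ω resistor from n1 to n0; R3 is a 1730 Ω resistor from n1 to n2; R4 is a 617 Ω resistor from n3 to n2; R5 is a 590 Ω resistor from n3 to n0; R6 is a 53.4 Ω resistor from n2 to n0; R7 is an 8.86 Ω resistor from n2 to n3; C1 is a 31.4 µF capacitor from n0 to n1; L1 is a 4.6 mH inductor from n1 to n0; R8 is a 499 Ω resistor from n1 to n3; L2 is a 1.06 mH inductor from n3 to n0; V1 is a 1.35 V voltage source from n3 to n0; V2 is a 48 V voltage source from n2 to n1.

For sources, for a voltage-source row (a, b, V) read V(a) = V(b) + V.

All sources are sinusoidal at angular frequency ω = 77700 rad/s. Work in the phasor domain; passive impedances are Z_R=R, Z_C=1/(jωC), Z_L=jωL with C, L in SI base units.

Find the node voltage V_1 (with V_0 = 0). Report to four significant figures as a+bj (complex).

MNA unknowns: 3 node voltages V₁..V_3 plus 2 source currents (V1, V2)
R1: Y=0.0008000+0.000j on G[1,3]
R2: Y=0.2882+0.000j on G[1,0]
R3: Y=0.0005780+0.000j on G[1,2]
R4: Y=0.001621+0.000j on G[3,2]
R5: Y=0.001695+0.000j on G[3,0]
R6: Y=0.01873+0.000j on G[2,0]
R7: Y=0.1129+0.000j on G[2,3]
C1: Y=0.000+2.440j on G[0,1]
L1: Y=0.000-0.002798j on G[1,0]
R8: Y=0.002004+0.000j on G[1,3]
L2: Y=0.000-0.01214j on G[3,0]
V1: row V3−V0=1.35, i_V1 at 3,0
V2: row V2−V1=48, i_V2 at 2,1
solve → V1=-0.4323+2.484j, V2=47.57+2.484j, V3=1.350+0.000j
aux → i_V1=5.284+0.3077j, i_V2=-6.210-0.3309j

-0.4323+2.484j V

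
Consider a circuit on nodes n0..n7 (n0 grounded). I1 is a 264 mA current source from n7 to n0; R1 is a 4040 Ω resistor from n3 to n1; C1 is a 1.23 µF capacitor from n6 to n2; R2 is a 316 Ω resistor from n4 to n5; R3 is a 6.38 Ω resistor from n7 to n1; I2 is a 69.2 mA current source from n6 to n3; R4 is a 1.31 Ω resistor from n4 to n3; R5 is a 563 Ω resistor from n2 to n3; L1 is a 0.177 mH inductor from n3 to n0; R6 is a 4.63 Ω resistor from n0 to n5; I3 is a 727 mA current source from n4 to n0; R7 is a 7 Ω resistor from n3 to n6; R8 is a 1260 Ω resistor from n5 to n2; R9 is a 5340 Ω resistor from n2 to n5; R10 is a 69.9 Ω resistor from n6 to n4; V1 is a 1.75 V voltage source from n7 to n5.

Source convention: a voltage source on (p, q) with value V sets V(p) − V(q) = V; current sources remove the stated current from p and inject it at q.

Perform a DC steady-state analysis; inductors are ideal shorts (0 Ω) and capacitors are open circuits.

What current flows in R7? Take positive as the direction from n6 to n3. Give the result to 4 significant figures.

Apply KCL at each of the 7 non-ground nodes and solve the resulting linear system.
Node n1: branches {R1, R3} → V_1 = 0.5337
Node n2: branches {C1, R5, R8, R9} → V_2 = -0.4324
Node n3: branches {R1, I2, R4, R5, L1, R7} → V_3 = 0.000
Node n4: branches {R2, R4, I3, R10} → V_4 = -0.9456
Node n5: branches {R2, R6, R8, R9, V1} → V_5 = -1.215
Node n6: branches {C1, I2, R7, R10} → V_6 = -0.5264
Node n7: branches {I1, R3, V1} → V_7 = 0.5346
Source currents: i(L1)=-0.7285, i(V1)=-0.2641

-0.07520 A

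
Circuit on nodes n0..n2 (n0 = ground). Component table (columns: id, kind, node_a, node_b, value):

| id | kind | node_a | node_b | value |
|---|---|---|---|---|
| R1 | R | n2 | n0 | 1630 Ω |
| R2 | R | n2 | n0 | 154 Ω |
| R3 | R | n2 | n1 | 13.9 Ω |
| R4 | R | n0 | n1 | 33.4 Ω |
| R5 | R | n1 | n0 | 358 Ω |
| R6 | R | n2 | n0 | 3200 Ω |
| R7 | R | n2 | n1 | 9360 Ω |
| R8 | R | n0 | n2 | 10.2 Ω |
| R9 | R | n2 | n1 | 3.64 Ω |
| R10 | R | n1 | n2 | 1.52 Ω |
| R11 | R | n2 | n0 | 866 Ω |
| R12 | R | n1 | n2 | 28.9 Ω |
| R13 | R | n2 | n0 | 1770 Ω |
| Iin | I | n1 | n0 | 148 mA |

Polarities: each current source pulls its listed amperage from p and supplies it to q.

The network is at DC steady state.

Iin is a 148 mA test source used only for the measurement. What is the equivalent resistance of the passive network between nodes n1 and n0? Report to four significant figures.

Apply KCL at each of the 2 non-ground nodes and solve the resulting linear system.
Node n1: branches {R3, R4, R5, R7, R9, R10, R12, Iin} → V_1 = -1.139
Node n2: branches {R1, R2, R3, R6, R7, R8, R9, R10, R11, R12, R13} → V_2 = -1.033

R_eq = 7.699 Ω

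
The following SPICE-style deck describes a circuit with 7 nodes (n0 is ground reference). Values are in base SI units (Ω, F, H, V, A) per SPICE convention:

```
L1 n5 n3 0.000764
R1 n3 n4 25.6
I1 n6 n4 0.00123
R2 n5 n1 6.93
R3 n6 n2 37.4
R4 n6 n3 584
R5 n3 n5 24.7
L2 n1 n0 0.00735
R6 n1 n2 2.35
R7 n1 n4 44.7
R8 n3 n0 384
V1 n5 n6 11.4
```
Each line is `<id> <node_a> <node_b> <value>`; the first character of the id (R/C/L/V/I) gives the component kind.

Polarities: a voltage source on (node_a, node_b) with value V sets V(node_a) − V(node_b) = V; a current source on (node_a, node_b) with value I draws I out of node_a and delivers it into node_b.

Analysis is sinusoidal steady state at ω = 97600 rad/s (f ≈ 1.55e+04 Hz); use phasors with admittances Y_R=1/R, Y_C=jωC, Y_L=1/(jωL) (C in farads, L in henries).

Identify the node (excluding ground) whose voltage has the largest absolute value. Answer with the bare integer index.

6

Apply KCL at each of the 6 non-ground nodes and solve the resulting linear system.
Node n1: branches {R2, L2, R6, R7} → V_1 = -0.7588-0.2698j
Node n2: branches {R3, R6} → V_2 = -1.338-0.2687j
Node n3: branches {L1, R1, R4, R5, R8} → V_3 = 0.1444-0.4062j
Node n4: branches {R1, I1, R7} → V_4 = -0.1645-0.3565j
Node n5: branches {L1, R2, R5, V1} → V_5 = 0.8529-0.2521j
Node n6: branches {I1, R3, R4, V1} → V_6 = -10.55-0.2521j
Source currents: i(V1)=-0.2633+0.0007090j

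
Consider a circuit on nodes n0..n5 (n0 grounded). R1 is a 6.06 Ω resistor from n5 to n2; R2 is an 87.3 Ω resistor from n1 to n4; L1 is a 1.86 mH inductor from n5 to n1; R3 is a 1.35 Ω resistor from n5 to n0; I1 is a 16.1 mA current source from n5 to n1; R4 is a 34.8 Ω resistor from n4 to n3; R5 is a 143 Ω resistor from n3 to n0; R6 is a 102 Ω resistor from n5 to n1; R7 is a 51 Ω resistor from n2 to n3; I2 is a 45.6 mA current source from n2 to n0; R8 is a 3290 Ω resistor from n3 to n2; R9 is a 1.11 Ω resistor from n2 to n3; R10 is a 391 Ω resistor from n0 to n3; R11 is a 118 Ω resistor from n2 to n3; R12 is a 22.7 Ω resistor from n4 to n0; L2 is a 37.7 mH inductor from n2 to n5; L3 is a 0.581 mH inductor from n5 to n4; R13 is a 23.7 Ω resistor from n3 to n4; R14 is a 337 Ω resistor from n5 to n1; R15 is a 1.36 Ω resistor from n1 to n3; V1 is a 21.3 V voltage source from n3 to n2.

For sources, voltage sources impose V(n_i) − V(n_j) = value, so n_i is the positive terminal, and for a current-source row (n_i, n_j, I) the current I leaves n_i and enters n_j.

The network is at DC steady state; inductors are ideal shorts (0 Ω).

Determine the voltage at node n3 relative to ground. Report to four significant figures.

Element admittances at DC:
  Y(R1) = 0.1650 S between n5,n2
  Y(R2) = 0.01145 S between n1,n4
  L1: short n5↔n1 (DC inductor)
  Y(R3) = 0.7407 S between n5,n0
  I1: injects 0.0161 A into n1 (from n5)
  Y(R4) = 0.02874 S between n4,n3
  Y(R5) = 0.006993 S between n3,n0
  Y(R6) = 0.009804 S between n5,n1
  Y(R7) = 0.01961 S between n2,n3
  I2: injects 0.0456 A into n0 (from n2)
  Y(R8) = 0.0003040 S between n3,n2
  Y(R9) = 0.9009 S between n2,n3
  Y(R10) = 0.002558 S between n0,n3
  Y(R11) = 0.008475 S between n2,n3
  Y(R12) = 0.04405 S between n4,n0
  L2: short n2↔n5 (DC inductor)
  L3: short n5↔n4 (DC inductor)
  Y(R13) = 0.04219 S between n3,n4
  Y(R14) = 0.002967 S between n5,n1
  Y(R15) = 0.7353 S between n1,n3
  V1: constraint V(n3)−V(n2) = 21.3
Assemble and solve the 9×9 MNA system:
  V(n1)=-0.3135  V(n2)=-0.3135  V(n3)=20.99  V(n4)=-0.3135  V(n5)=-0.3135
  i(L1)=-15.68  i(L2)=-17.42  i(L3)=-1.525  i(V1)=-37.17

20.99 V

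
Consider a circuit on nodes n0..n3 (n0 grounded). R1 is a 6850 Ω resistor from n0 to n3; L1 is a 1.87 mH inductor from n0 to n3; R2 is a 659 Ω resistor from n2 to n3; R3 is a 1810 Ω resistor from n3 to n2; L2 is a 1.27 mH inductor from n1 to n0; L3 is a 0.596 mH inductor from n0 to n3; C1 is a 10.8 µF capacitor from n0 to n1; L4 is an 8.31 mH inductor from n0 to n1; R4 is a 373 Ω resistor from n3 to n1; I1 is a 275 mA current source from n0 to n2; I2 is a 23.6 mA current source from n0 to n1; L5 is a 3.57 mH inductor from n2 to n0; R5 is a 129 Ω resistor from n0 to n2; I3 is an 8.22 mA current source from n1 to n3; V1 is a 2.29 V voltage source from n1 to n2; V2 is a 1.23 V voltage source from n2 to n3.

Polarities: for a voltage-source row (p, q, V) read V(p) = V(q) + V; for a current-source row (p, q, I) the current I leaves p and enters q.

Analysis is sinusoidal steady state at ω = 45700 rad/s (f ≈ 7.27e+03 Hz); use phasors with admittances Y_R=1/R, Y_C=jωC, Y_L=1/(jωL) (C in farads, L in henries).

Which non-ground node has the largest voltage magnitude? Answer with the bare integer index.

MNA unknowns: 3 node voltages V₁..V_3 plus 2 source currents (V1, V2)
R1: Y=0.0001460+0.000j on G[0,3]
L1: Y=0.000-0.01170j on G[0,3]
R2: Y=0.001517+0.000j on G[2,3]
R3: Y=0.0005525+0.000j on G[3,2]
L2: Y=0.000-0.01723j on G[1,0]
L3: Y=0.000-0.03671j on G[0,3]
C1: Y=0.000+0.4936j on G[0,1]
L4: Y=0.000-0.002633j on G[0,1]
R4: Y=0.002681+0.000j on G[3,1]
I1: z[0]−=0.275, z[2]+=0.275
I2: z[0]−=0.0236, z[1]+=0.0236
L5: Y=0.000-0.006129j on G[2,0]
R5: Y=0.007752+0.000j on G[0,2]
I3: z[1]−=0.00822, z[3]+=0.00822
V1: row V1−V2=2.29, i_V1 at 1,2
V2: row V2−V3=1.23, i_V2 at 2,3
solve → V1=-0.4257-0.7640j, V2=-2.716-0.7640j, V3=-3.946-0.7640j
aux → i_V1=-0.3560+0.2016j, i_V2=-0.05777+0.1909j

3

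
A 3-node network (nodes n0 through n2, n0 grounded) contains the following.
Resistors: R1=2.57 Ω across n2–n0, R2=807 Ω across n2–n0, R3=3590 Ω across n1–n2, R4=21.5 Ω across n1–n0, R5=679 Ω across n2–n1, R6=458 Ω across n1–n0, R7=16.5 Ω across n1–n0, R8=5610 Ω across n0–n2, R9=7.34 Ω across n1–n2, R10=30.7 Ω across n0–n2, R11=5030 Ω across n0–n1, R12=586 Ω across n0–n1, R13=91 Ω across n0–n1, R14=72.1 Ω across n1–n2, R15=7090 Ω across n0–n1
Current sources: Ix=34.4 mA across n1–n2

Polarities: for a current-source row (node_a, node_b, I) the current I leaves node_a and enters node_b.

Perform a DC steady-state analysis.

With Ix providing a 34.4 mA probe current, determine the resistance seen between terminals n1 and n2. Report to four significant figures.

Element admittances at DC:
  Y(R1) = 0.3891 S between n2,n0
  Y(R2) = 0.001239 S between n2,n0
  Y(R3) = 0.0002786 S between n1,n2
  Y(R4) = 0.04651 S between n1,n0
  Y(R5) = 0.001473 S between n2,n1
  Y(R6) = 0.002183 S between n1,n0
  Y(R7) = 0.06061 S between n1,n0
  Y(R8) = 0.0001783 S between n0,n2
  Y(R9) = 0.1362 S between n1,n2
  Y(R10) = 0.03257 S between n0,n2
  Y(R11) = 0.0001988 S between n0,n1
  Y(R12) = 0.001706 S between n0,n1
  Y(R13) = 0.01099 S between n0,n1
  Y(R14) = 0.01387 S between n1,n2
  Y(R15) = 0.0001410 S between n0,n1
  Ix: injects 0.0344 A into n2 (from n1)
Assemble and solve the 2×2 MNA system:
  V(n1)=-0.1081  V(n2)=0.03127

R_eq = 4.053 Ω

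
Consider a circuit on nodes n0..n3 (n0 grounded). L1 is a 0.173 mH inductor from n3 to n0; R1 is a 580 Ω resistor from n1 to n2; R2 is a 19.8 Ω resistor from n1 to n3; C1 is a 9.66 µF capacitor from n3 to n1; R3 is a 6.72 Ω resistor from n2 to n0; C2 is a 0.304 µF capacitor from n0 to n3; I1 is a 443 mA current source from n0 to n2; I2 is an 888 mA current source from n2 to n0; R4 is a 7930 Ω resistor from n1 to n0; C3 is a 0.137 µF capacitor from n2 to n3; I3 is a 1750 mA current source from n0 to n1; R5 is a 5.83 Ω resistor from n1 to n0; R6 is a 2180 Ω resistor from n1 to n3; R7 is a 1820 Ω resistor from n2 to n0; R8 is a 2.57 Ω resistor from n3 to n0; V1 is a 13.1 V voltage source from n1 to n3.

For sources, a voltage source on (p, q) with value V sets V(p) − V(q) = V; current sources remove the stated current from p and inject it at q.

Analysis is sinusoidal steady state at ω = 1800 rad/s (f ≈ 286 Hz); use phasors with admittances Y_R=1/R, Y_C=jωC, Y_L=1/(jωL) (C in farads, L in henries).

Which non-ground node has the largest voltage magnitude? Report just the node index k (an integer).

Element admittances at ω=1800 rad/s:
  Y(L1) = 0.000-3.211j S between n3,n0
  Y(R1) = 0.001724+0.000j S between n1,n2
  Y(R2) = 0.05051+0.000j S between n1,n3
  Y(C1) = 0.000+0.01739j S between n3,n1
  Y(R3) = 0.1488+0.000j S between n2,n0
  Y(C2) = 0.000+0.0005472j S between n0,n3
  I1: injects 0.443 A into n2 (from n0)
  I2: injects 0.888 A into n0 (from n2)
  Y(R4) = 0.0001261+0.000j S between n1,n0
  Y(C3) = 0.000+0.0002466j S between n2,n3
  I3: injects 1.75 A into n1 (from n0)
  Y(R5) = 0.1715+0.000j S between n1,n0
  Y(R6) = 0.0004587+0.000j S between n1,n3
  Y(R7) = 0.0005495+0.000j S between n2,n0
  Y(R8) = 0.3891+0.000j S between n3,n0
  V1: constraint V(n1)−V(n3) = 13.1
Assemble and solve the 4×4 MNA system:
  V(n1)=13.07-0.1590j  V(n2)=-2.796+0.002704j  V(n3)=-0.02765-0.1590j
  i(V1)=-1.189-0.2002j

1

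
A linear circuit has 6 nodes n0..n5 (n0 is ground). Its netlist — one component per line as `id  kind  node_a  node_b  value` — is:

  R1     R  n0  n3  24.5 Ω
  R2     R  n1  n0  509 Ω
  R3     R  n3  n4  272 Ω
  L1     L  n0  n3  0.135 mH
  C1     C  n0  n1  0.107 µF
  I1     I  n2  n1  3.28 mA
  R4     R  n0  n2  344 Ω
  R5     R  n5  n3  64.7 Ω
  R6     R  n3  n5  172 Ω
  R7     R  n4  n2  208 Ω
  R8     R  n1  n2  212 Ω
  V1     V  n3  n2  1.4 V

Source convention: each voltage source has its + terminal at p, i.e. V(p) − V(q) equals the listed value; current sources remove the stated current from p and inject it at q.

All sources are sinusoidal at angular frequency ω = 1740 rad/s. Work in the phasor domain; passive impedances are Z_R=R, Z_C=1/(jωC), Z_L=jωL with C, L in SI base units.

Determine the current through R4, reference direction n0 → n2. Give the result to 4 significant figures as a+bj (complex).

Element admittances at ω=1740 rad/s:
  Y(R1) = 0.04082+0.000j S between n0,n3
  Y(R2) = 0.001965+0.000j S between n1,n0
  Y(R3) = 0.003676+0.000j S between n3,n4
  Y(L1) = 0.000-4.257j S between n0,n3
  Y(C1) = 0.000+0.0001862j S between n0,n1
  I1: injects 0.00328 A into n1 (from n2)
  Y(R4) = 0.002907+0.000j S between n0,n2
  Y(R5) = 0.01546+0.000j S between n5,n3
  Y(R6) = 0.005814+0.000j S between n3,n5
  Y(R7) = 0.004808+0.000j S between n4,n2
  Y(R8) = 0.004717+0.000j S between n1,n2
  V1: constraint V(n3)−V(n2) = 1.4
Assemble and solve the 6×6 MNA system:
  V(n1)=-0.4970+0.01469j  V(n2)=-1.400+0.001186j  V(n3)=-2.778e-06+0.001186j  V(n4)=-0.7933+0.001186j  V(n5)=-2.778e-06+0.001186j
  i(V1)=-0.007966-6.024e-05j

0.004070-3.448e-06j A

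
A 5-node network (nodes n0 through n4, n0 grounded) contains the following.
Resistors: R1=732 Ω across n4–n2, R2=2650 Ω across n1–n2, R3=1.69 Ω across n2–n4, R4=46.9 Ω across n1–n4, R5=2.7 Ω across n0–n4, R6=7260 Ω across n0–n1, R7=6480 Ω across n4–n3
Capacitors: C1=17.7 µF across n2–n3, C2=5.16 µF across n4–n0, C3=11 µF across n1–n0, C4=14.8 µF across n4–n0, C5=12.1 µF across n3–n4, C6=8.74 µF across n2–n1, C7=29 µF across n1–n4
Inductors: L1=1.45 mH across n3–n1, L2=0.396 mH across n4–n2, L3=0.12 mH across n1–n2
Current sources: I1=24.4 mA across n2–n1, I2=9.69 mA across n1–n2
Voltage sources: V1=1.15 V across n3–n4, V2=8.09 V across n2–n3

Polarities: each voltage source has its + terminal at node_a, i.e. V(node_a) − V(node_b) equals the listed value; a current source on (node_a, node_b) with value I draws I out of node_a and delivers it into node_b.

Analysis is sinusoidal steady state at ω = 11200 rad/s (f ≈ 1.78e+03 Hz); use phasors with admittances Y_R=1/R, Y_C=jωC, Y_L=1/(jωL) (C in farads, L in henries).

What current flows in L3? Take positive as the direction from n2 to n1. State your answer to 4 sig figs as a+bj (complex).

2.391+8.794j A

MNA unknowns: 4 node voltages V₁..V_4 plus 2 source currents (V1, V2)
R1: Y=0.001366+0.000j on G[4,2]
C1: Y=0.000+0.1982j on G[2,3]
L1: Y=0.000-0.06158j on G[3,1]
R2: Y=0.0003774+0.000j on G[1,2]
C2: Y=0.000+0.05779j on G[4,0]
R3: Y=0.5917+0.000j on G[2,4]
R4: Y=0.02132+0.000j on G[1,4]
R5: Y=0.3704+0.000j on G[0,4]
I1: z[2]−=0.0244, z[1]+=0.0244
I2: z[1]−=0.00969, z[2]+=0.00969
C3: Y=0.000+0.1232j on G[1,0]
C4: Y=0.000+0.1658j on G[4,0]
L2: Y=0.000-0.2255j on G[4,2]
R6: Y=0.0001377+0.000j on G[0,1]
C5: Y=0.000+0.1355j on G[3,4]
R7: Y=0.0001543+0.000j on G[4,3]
C6: Y=0.000+0.09789j on G[2,1]
L3: Y=0.000-0.7440j on G[1,2]
C7: Y=0.000+0.3248j on G[1,4]
V1: row V3−V4=1.15, i_V1 at 3,4
V2: row V2−V3=8.09, i_V2 at 2,3
solve → V1=16.99-6.409j, V2=5.173-3.195j, V3=-2.917-3.195j, V4=-4.067-3.195j
aux → i_V1=-7.765-6.936j, i_V2=-7.567-7.158j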